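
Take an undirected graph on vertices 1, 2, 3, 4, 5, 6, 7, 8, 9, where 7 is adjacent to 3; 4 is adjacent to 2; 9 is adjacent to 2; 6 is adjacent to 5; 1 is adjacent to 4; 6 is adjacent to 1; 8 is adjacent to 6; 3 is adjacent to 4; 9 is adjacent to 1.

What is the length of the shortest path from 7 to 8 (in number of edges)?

Distance 0: 7.
Distance 1: 3.
Distance 2: 4.
Distance 3: 1, 2.
Distance 4: 6, 9.
Distance 5: 5, 8 — contains 8.

5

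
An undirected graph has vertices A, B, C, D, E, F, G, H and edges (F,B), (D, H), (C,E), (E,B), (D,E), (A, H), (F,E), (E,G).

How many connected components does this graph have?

1

From A: component {A, B, C, D, E, F, G, H}.
That's 1 component.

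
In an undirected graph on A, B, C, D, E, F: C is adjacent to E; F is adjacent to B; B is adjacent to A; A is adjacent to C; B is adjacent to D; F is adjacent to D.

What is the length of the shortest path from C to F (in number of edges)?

3

Distance 0: C.
Distance 1: A, E.
Distance 2: B.
Distance 3: D, F — contains F.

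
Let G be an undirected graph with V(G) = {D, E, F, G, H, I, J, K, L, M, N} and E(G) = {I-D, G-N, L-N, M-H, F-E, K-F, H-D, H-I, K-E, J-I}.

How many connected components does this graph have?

3

From D: component {D, H, I, J, M}.
From E: component {E, F, K}.
From G: component {G, L, N}.
That's 3 components.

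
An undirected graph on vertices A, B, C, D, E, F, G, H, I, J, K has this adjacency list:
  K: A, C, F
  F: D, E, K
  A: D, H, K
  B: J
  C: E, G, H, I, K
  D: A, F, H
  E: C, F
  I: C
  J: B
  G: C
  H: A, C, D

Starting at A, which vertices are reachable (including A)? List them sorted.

A, C, D, E, F, G, H, I, K

Start at A.
Its neighbours: D, H, K.
Then their neighbours: C, F.
Then next layer: E, G, I.
Nothing further is reachable.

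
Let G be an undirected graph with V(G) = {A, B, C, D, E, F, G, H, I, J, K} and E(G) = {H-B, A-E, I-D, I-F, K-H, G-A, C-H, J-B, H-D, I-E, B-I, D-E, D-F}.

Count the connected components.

1

From A: component {A, B, C, D, E, F, G, H, I, J, K}.
That's 1 component.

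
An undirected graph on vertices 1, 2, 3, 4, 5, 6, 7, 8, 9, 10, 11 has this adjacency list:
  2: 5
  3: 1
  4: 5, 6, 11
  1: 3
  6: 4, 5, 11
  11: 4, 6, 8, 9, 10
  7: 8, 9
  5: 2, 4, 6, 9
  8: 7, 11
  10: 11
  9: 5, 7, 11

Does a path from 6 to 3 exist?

No

Explore from 6.
Distance 1: reach 4, 5, 11.
Distance 2: reach 2, 8, 9, 10.
Distance 3: reach 7.
The search is exhausted without reaching 3; it lies in a different component.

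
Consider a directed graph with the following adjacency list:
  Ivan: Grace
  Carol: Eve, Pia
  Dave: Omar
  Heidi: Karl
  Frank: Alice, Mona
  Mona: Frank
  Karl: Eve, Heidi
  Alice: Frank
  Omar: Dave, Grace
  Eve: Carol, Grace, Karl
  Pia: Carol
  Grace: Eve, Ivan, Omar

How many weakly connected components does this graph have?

2

From Alice: component {Alice, Frank, Mona}.
From Carol: component {Carol, Dave, Eve, Grace, Heidi, Ivan, Karl, Omar, Pia}.
That's 2 components.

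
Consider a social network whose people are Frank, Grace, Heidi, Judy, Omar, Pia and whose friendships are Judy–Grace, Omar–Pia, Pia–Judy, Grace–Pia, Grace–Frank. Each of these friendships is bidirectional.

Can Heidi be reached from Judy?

No

Explore from Judy.
Distance 1: reach Grace, Pia.
Distance 2: reach Frank, Omar.
The search is exhausted without reaching Heidi; it lies in a different component.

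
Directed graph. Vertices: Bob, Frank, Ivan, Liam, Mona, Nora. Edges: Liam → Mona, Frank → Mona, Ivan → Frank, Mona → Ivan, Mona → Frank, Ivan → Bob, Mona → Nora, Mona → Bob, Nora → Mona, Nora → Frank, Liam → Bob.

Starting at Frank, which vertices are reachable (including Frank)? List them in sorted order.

Start at Frank.
Its neighbours: Mona.
Then their neighbours: Bob, Ivan, Nora.
Nothing further is reachable.

Bob, Frank, Ivan, Mona, Nora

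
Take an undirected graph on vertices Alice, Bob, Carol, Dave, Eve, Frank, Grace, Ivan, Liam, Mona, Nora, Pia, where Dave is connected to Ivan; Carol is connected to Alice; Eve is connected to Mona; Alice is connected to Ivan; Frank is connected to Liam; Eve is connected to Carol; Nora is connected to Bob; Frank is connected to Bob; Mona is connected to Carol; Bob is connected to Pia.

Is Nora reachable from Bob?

Yes

Explore from Bob.
Distance 1: reach Frank, Nora, Pia.
Found Nora.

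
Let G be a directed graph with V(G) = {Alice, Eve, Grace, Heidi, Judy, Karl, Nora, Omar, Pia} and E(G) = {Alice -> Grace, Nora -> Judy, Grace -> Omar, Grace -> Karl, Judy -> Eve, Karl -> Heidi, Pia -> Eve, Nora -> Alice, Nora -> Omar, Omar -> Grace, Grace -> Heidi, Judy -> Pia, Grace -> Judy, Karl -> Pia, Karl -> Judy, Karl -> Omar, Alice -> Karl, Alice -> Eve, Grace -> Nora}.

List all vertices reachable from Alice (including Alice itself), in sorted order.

Alice, Eve, Grace, Heidi, Judy, Karl, Nora, Omar, Pia

Start at Alice.
Its neighbours: Eve, Grace, Karl.
Then their neighbours: Heidi, Judy, Nora, Omar, Pia.
Every vertex is now reached.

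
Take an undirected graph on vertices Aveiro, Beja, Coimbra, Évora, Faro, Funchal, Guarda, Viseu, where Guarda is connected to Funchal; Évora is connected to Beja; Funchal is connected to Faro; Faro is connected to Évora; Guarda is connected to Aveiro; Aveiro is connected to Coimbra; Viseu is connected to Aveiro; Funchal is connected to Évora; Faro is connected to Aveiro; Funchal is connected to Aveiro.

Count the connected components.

1

From Aveiro: component {Aveiro, Beja, Coimbra, Évora, Faro, Funchal, Guarda, Viseu}.
That's 1 component.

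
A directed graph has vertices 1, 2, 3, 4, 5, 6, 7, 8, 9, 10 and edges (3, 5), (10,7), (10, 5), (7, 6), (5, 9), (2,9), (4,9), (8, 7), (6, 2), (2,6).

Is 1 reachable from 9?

9 has no outgoing edges, so nothing is reachable from it.

No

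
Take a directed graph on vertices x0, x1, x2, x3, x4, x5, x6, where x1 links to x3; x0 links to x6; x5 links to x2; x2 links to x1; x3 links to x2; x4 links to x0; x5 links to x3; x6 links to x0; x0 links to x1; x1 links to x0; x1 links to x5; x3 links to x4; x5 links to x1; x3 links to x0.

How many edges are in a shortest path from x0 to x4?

Distance 0: x0.
Distance 1: x1, x6.
Distance 2: x3, x5.
Distance 3: x2, x4 — contains x4.

3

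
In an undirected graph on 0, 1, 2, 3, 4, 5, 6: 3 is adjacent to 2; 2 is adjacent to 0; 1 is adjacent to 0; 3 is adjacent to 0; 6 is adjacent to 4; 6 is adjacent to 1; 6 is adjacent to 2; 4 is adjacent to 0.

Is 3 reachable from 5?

5 has no edges, so nothing is reachable from it.

No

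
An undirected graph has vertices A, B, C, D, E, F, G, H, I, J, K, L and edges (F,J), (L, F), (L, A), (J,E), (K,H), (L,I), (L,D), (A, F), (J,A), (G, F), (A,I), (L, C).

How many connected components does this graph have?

3

From A: component {A, C, D, E, F, G, I, J, L}.
From B: component {B}.
From H: component {H, K}.
That's 3 components.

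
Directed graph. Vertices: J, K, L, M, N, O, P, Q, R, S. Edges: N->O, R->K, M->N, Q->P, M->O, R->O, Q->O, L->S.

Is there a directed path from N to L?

No

Explore from N.
Distance 1: reach O.
The search from N is exhausted; no directed path reaches L.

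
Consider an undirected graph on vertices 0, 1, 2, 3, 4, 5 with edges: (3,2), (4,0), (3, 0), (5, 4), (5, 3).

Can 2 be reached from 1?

1 has no edges, so nothing is reachable from it.

No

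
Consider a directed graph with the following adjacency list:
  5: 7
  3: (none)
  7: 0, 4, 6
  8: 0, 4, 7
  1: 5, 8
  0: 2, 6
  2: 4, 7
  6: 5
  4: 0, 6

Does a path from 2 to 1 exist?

Explore from 2.
Distance 1: reach 4, 7.
Distance 2: reach 0, 6.
Distance 3: reach 5.
The search from 2 is exhausted; no directed path reaches 1.

No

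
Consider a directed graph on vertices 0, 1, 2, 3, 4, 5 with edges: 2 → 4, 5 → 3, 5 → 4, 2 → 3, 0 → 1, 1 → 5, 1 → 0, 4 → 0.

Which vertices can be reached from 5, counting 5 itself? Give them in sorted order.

Start at 5.
Its neighbours: 3, 4.
Then their neighbours: 0.
Then next layer: 1.
Nothing further is reachable.

0, 1, 3, 4, 5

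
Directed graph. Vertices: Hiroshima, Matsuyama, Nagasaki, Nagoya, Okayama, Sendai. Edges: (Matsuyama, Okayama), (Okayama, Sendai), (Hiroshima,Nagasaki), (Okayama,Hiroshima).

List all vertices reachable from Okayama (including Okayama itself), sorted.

Start at Okayama.
Its neighbours: Hiroshima, Sendai.
Then their neighbours: Nagasaki.
Nothing further is reachable.

Hiroshima, Nagasaki, Okayama, Sendai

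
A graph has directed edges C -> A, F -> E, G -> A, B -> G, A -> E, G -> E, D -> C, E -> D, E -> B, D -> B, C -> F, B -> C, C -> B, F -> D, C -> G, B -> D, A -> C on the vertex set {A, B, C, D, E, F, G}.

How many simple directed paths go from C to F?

C→F

1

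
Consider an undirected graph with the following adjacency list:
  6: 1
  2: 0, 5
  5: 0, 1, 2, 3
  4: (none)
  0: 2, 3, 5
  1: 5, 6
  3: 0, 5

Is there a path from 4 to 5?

No

4 has no edges, so nothing is reachable from it.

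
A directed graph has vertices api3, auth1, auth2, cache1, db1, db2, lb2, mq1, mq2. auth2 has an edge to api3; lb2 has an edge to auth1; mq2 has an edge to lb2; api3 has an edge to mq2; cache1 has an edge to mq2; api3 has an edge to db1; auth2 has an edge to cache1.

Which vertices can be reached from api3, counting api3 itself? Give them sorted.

Start at api3.
Its neighbours: db1, mq2.
Then their neighbours: lb2.
Then next layer: auth1.
Nothing further is reachable.

api3, auth1, db1, lb2, mq2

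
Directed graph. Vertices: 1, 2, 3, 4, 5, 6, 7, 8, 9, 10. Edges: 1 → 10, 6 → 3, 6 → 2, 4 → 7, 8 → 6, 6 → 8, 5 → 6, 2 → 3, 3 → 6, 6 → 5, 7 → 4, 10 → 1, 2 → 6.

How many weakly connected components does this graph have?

From 1: component {1, 10}.
From 2: component {2, 3, 5, 6, 8}.
From 4: component {4, 7}.
From 9: component {9}.
That's 4 components.

4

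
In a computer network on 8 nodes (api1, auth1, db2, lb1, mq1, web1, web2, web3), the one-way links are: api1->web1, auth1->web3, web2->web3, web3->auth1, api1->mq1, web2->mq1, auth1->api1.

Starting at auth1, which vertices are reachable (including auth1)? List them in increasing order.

api1, auth1, mq1, web1, web3

Start at auth1.
Its neighbours: api1, web3.
Then their neighbours: mq1, web1.
Nothing further is reachable.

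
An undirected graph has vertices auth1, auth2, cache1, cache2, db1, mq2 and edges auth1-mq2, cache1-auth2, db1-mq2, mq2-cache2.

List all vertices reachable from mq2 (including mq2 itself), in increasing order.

Start at mq2.
Its neighbours: auth1, cache2, db1.
Nothing further is reachable.

auth1, cache2, db1, mq2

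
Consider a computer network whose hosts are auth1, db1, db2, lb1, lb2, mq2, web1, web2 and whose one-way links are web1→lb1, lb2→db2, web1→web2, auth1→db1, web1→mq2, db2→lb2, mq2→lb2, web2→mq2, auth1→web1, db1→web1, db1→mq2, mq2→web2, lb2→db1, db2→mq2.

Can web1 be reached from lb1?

No

lb1 has no outgoing edges, so nothing is reachable from it.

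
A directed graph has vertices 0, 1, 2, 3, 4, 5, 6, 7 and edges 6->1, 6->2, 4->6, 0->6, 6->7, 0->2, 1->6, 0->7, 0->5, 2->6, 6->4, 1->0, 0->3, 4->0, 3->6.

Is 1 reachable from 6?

Yes

Explore from 6.
Distance 1: reach 1, 2, 4, 7.
Found 1.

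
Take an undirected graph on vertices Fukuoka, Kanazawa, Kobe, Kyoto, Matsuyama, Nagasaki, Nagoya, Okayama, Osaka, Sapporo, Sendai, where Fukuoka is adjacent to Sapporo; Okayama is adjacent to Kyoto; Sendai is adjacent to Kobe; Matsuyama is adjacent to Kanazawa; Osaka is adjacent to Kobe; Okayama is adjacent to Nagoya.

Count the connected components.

From Fukuoka: component {Fukuoka, Sapporo}.
From Kanazawa: component {Kanazawa, Matsuyama}.
From Kobe: component {Kobe, Osaka, Sendai}.
From Kyoto: component {Kyoto, Nagoya, Okayama}.
From Nagasaki: component {Nagasaki}.
That's 5 components.

5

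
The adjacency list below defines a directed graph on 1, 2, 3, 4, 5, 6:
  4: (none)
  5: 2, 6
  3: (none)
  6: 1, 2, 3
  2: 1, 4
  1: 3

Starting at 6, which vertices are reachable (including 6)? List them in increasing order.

1, 2, 3, 4, 6

Start at 6.
Its neighbours: 1, 2, 3.
Then their neighbours: 4.
Nothing further is reachable.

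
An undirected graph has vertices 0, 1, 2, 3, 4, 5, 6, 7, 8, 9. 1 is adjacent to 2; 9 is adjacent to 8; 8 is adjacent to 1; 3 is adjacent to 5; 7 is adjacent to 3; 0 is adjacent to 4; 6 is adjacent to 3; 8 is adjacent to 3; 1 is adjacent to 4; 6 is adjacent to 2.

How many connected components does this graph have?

1

From 0: component {0, 1, 2, 3, 4, 5, 6, 7, 8, 9}.
That's 1 component.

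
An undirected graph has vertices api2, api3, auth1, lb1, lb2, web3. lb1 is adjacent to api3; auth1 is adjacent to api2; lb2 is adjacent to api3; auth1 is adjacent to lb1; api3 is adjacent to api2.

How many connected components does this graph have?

2

From api2: component {api2, api3, auth1, lb1, lb2}.
From web3: component {web3}.
That's 2 components.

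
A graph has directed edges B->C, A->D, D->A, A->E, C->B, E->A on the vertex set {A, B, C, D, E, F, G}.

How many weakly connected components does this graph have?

4

From A: component {A, D, E}.
From B: component {B, C}.
From F: component {F}.
From G: component {G}.
That's 4 components.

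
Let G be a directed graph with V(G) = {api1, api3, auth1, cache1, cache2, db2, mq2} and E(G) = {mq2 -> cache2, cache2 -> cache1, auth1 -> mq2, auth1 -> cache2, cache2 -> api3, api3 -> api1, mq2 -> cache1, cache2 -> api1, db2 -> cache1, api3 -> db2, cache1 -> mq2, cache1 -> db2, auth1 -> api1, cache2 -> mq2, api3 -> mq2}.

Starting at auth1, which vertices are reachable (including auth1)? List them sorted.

api1, api3, auth1, cache1, cache2, db2, mq2

Start at auth1.
Its neighbours: api1, cache2, mq2.
Then their neighbours: api3, cache1.
Then next layer: db2.
Every vertex is now reached.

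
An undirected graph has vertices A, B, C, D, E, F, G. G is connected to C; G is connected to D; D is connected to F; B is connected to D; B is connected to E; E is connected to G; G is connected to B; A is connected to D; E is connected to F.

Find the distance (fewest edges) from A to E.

Distance 0: A.
Distance 1: D.
Distance 2: B, F, G.
Distance 3: C, E — contains E.

3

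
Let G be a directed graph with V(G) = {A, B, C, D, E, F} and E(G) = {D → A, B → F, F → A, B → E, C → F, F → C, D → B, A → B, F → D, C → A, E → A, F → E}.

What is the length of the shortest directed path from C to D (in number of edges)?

2

Distance 0: C.
Distance 1: A, F.
Distance 2: B, D, E — contains D.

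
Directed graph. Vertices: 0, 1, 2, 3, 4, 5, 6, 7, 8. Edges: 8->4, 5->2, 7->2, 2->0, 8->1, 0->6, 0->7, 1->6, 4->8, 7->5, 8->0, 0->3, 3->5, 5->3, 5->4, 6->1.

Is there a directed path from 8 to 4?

Explore from 8.
Distance 1: reach 0, 1, 4.
Found 4.

Yes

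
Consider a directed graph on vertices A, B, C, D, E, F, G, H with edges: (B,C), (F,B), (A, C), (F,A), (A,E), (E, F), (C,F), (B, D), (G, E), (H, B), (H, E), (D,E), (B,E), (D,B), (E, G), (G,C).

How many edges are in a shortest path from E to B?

2

Distance 0: E.
Distance 1: F, G.
Distance 2: A, B, C — contains B.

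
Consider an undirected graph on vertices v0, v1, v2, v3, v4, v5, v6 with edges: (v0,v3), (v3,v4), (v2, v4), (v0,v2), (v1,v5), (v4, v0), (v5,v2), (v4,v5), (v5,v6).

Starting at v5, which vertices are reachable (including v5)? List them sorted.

v0, v1, v2, v3, v4, v5, v6

Start at v5.
Its neighbours: v1, v2, v4, v6.
Then their neighbours: v0, v3.
Every vertex is now reached.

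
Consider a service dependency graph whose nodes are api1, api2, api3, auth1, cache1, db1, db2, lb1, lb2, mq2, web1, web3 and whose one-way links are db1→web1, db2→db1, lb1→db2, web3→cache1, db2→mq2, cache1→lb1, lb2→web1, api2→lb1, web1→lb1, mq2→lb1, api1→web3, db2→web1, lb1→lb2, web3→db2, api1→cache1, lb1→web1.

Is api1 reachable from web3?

Explore from web3.
Distance 1: reach cache1, db2.
Distance 2: reach db1, lb1, mq2, web1.
Distance 3: reach lb2.
The search from web3 is exhausted; no directed path reaches api1.

No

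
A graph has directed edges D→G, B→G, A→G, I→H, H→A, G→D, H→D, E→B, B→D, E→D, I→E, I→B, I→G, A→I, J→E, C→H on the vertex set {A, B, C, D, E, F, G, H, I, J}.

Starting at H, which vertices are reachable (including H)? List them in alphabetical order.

A, B, D, E, G, H, I

Start at H.
Its neighbours: A, D.
Then their neighbours: G, I.
Then next layer: B, E.
Nothing further is reachable.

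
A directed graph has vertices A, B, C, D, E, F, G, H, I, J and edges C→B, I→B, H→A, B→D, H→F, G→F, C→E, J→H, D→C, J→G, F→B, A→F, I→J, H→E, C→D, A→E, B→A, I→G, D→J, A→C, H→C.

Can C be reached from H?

Yes

Explore from H.
Distance 1: reach A, C, E, F.
Found C.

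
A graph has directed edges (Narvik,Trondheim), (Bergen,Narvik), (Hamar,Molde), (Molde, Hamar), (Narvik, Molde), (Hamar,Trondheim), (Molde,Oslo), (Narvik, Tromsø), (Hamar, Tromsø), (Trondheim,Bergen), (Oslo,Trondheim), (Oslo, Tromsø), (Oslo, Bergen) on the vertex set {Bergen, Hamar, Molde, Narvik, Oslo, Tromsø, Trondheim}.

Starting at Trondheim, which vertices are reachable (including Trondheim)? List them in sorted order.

Start at Trondheim.
Its neighbours: Bergen.
Then their neighbours: Narvik.
Then next layer: Molde, Tromsø.
Then next layer: Hamar, Oslo.
Every vertex is now reached.

Bergen, Hamar, Molde, Narvik, Oslo, Tromsø, Trondheim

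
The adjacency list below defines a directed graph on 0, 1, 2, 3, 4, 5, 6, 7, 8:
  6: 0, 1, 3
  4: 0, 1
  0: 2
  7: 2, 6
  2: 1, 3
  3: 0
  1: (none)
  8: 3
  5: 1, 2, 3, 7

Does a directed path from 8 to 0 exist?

Explore from 8.
Distance 1: reach 3.
Distance 2: reach 0.
Found 0.

Yes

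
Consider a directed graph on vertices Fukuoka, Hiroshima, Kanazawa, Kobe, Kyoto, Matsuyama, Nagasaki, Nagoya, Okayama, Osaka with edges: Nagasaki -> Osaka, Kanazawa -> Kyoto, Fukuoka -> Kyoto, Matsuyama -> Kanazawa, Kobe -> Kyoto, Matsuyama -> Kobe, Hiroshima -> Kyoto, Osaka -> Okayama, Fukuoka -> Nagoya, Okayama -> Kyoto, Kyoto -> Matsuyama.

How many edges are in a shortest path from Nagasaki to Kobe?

5

Distance 0: Nagasaki.
Distance 1: Osaka.
Distance 2: Okayama.
Distance 3: Kyoto.
Distance 4: Matsuyama.
Distance 5: Kanazawa, Kobe — contains Kobe.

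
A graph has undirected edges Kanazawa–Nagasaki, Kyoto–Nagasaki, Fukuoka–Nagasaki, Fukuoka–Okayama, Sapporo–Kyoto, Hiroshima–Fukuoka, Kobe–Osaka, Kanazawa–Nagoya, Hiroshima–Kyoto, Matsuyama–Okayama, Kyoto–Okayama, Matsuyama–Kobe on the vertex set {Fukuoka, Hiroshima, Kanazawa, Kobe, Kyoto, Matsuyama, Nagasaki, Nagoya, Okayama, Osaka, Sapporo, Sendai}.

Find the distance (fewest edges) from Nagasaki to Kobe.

Distance 0: Nagasaki.
Distance 1: Fukuoka, Kanazawa, Kyoto.
Distance 2: Hiroshima, Nagoya, Okayama, Sapporo.
Distance 3: Matsuyama.
Distance 4: Kobe — contains Kobe.

4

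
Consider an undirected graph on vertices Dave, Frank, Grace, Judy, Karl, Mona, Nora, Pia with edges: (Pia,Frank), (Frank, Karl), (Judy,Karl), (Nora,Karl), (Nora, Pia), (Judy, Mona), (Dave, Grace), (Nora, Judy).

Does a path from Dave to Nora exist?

No

Explore from Dave.
Distance 1: reach Grace.
The search is exhausted without reaching Nora; it lies in a different component.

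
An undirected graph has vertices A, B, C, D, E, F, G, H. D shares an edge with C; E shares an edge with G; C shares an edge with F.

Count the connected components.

5

From A: component {A}.
From B: component {B}.
From C: component {C, D, F}.
From E: component {E, G}.
From H: component {H}.
That's 5 components.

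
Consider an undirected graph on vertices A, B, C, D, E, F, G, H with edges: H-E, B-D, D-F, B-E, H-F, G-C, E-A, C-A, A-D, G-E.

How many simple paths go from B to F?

B–D–A–C–G–E–H–F
B–D–A–E–H–F
B–D–F
B–E–A–D–F
B–E–G–C–A–D–F
B–E–H–F

6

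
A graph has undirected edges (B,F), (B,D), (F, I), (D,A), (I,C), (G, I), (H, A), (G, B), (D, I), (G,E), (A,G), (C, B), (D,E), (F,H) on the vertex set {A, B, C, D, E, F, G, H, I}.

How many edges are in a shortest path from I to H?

2

Distance 0: I.
Distance 1: C, D, F, G.
Distance 2: A, B, E, H — contains H.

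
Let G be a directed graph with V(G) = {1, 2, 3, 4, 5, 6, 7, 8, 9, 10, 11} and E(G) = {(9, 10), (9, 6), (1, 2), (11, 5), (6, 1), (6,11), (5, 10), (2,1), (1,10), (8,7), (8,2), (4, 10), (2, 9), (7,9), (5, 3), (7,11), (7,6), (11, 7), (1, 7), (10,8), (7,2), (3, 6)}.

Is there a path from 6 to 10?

Explore from 6.
Distance 1: reach 1, 11.
Distance 2: reach 2, 5, 7, 10.
Found 10.

Yes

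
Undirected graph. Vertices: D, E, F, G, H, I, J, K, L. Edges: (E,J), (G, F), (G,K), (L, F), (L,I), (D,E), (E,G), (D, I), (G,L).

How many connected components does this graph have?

From D: component {D, E, F, G, I, J, K, L}.
From H: component {H}.
That's 2 components.

2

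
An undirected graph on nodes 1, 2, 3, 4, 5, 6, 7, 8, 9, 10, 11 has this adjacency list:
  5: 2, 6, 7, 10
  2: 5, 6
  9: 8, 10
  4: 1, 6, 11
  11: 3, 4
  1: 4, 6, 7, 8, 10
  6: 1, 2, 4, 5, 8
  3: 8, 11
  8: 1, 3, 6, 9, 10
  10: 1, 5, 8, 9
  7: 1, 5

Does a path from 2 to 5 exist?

Explore from 2.
Distance 1: reach 5, 6.
Found 5.

Yes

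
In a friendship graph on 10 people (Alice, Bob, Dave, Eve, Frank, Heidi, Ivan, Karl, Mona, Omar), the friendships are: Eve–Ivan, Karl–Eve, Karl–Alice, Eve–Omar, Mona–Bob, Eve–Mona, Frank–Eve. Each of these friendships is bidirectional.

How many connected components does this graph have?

From Alice: component {Alice, Bob, Eve, Frank, Ivan, Karl, Mona, Omar}.
From Dave: component {Dave}.
From Heidi: component {Heidi}.
That's 3 components.

3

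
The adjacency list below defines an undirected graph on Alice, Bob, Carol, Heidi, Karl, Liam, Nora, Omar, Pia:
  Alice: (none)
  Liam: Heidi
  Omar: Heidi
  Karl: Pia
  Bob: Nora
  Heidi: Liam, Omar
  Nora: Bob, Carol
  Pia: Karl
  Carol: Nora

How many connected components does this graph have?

From Alice: component {Alice}.
From Bob: component {Bob, Carol, Nora}.
From Heidi: component {Heidi, Liam, Omar}.
From Karl: component {Karl, Pia}.
That's 4 components.

4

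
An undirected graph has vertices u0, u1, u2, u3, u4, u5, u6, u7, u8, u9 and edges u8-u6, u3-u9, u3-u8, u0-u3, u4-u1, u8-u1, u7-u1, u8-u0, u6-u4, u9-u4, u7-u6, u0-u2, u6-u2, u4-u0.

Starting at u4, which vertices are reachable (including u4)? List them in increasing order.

u0, u1, u2, u3, u4, u6, u7, u8, u9

Start at u4.
Its neighbours: u0, u1, u6, u9.
Then their neighbours: u2, u3, u7, u8.
Nothing further is reachable.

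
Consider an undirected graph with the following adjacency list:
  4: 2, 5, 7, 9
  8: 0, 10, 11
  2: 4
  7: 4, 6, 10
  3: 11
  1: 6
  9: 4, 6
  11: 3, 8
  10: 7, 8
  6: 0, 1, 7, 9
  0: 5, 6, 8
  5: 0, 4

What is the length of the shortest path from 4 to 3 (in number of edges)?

5

Distance 0: 4.
Distance 1: 2, 5, 7, 9.
Distance 2: 0, 6, 10.
Distance 3: 1, 8.
Distance 4: 11.
Distance 5: 3 — contains 3.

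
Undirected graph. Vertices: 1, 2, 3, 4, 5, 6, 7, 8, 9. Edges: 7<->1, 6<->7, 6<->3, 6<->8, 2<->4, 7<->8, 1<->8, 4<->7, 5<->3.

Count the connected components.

2

From 1: component {1, 2, 3, 4, 5, 6, 7, 8}.
From 9: component {9}.
That's 2 components.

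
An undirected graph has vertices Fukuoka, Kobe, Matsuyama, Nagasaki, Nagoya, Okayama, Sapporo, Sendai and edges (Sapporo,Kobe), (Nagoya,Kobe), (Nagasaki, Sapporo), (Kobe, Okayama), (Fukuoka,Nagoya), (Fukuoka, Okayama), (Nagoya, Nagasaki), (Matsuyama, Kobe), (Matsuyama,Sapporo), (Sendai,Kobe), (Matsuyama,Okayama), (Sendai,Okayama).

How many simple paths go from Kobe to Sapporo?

9

Kobe–Matsuyama–Okayama–Fukuoka–Nagoya–Nagasaki–Sapporo
Kobe–Matsuyama–Sapporo
Kobe–Nagoya–Fukuoka–Okayama–Matsuyama–Sapporo
Kobe–Nagoya–Nagasaki–Sapporo
Kobe–Okayama–Fukuoka–Nagoya–Nagasaki–Sapporo
Kobe–Okayama–Matsuyama–Sapporo
Kobe–Sapporo
Kobe–Sendai–Okayama–Fukuoka–Nagoya–Nagasaki–Sapporo
Kobe–Sendai–Okayama–Matsuyama–Sapporo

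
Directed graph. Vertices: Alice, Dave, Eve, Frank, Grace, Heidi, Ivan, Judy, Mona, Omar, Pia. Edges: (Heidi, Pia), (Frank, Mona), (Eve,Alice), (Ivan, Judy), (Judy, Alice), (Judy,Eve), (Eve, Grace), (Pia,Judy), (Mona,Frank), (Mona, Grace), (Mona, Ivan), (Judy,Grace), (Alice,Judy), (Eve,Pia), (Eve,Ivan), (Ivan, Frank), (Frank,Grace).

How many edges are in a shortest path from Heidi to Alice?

Distance 0: Heidi.
Distance 1: Pia.
Distance 2: Judy.
Distance 3: Alice, Eve, Grace — contains Alice.

3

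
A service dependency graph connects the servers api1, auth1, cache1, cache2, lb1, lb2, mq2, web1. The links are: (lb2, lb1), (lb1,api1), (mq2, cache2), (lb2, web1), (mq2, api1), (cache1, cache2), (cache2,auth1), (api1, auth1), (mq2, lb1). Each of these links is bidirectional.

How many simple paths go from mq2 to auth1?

mq2–api1–auth1
mq2–cache2–auth1
mq2–lb1–api1–auth1

3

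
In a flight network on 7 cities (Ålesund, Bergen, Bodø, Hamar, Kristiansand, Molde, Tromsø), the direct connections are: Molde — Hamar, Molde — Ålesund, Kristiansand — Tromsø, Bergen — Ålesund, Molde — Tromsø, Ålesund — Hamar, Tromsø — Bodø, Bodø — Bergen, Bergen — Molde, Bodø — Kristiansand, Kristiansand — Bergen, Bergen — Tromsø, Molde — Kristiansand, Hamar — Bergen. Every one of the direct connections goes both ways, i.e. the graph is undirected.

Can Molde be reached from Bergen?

Explore from Bergen.
Distance 1: reach Ålesund, Bodø, Hamar, Kristiansand, Molde, Tromsø.
Found Molde.

Yes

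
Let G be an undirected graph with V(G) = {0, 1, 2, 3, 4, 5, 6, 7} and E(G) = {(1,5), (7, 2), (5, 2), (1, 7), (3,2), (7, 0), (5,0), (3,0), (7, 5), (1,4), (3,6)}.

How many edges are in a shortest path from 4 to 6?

5

Distance 0: 4.
Distance 1: 1.
Distance 2: 5, 7.
Distance 3: 0, 2.
Distance 4: 3.
Distance 5: 6 — contains 6.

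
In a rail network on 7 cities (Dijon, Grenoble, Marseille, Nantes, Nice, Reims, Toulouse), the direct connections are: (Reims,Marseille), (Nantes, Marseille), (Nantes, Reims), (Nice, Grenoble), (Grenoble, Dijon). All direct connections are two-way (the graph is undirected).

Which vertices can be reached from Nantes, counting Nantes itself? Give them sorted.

Start at Nantes.
Its neighbours: Marseille, Reims.
Nothing further is reachable.

Marseille, Nantes, Reims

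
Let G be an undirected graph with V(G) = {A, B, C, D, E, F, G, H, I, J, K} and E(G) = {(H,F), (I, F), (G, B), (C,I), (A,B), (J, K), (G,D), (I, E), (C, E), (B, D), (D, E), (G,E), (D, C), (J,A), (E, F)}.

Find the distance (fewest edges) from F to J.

5

Distance 0: F.
Distance 1: E, H, I.
Distance 2: C, D, G.
Distance 3: B.
Distance 4: A.
Distance 5: J — contains J.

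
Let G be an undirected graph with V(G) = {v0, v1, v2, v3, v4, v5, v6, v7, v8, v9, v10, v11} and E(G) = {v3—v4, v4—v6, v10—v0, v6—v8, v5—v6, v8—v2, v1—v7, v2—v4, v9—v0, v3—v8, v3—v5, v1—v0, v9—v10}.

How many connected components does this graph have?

From v0: component {v0, v1, v7, v9, v10}.
From v2: component {v2, v3, v4, v5, v6, v8}.
From v11: component {v11}.
That's 3 components.

3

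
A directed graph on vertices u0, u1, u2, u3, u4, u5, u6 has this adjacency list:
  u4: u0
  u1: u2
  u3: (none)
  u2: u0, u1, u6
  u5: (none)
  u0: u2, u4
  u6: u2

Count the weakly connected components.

From u0: component {u0, u1, u2, u4, u6}.
From u3: component {u3}.
From u5: component {u5}.
That's 3 components.

3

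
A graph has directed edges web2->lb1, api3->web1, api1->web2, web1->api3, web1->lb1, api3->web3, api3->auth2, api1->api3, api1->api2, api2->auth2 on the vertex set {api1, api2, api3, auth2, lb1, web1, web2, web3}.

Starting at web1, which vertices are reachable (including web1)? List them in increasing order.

Start at web1.
Its neighbours: api3, lb1.
Then their neighbours: auth2, web3.
Nothing further is reachable.

api3, auth2, lb1, web1, web3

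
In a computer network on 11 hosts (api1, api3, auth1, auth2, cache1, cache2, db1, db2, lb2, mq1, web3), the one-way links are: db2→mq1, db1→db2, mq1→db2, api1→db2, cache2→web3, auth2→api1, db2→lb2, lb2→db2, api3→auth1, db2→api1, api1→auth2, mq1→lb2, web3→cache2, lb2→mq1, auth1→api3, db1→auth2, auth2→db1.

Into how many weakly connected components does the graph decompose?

4

From api1: component {api1, auth2, db1, db2, lb2, mq1}.
From api3: component {api3, auth1}.
From cache1: component {cache1}.
From cache2: component {cache2, web3}.
That's 4 components.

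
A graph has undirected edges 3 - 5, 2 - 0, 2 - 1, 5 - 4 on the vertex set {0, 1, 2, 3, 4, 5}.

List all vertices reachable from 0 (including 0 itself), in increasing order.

0, 1, 2

Start at 0.
Its neighbours: 2.
Then their neighbours: 1.
Nothing further is reachable.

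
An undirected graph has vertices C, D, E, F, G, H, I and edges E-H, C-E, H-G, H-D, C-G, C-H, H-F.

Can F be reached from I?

No

I has no edges, so nothing is reachable from it.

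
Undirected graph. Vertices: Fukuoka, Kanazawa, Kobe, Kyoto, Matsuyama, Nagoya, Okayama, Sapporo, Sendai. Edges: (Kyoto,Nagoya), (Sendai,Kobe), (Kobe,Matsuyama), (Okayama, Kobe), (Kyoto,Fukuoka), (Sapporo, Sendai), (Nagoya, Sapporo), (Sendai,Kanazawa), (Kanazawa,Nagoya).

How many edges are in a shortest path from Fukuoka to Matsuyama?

Distance 0: Fukuoka.
Distance 1: Kyoto.
Distance 2: Nagoya.
Distance 3: Kanazawa, Sapporo.
Distance 4: Sendai.
Distance 5: Kobe.
Distance 6: Matsuyama, Okayama — contains Matsuyama.

6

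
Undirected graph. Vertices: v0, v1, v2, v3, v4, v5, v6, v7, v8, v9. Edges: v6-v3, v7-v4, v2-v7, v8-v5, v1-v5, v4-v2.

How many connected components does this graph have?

From v0: component {v0}.
From v1: component {v1, v5, v8}.
From v2: component {v2, v4, v7}.
From v3: component {v3, v6}.
From v9: component {v9}.
That's 5 components.

5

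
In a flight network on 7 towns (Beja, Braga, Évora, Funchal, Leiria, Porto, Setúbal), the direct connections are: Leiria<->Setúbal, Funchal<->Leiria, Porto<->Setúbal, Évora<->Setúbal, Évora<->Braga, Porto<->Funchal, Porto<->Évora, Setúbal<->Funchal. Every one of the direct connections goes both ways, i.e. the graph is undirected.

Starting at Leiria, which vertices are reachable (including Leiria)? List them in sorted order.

Start at Leiria.
Its neighbours: Funchal, Setúbal.
Then their neighbours: Évora, Porto.
Then next layer: Braga.
Nothing further is reachable.

Braga, Évora, Funchal, Leiria, Porto, Setúbal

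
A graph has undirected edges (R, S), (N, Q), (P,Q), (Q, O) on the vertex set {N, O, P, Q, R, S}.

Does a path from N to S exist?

No

Explore from N.
Distance 1: reach Q.
Distance 2: reach O, P.
The search is exhausted without reaching S; it lies in a different component.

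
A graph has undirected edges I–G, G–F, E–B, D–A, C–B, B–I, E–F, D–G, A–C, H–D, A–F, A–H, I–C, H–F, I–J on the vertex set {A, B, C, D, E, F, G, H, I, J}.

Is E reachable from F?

Explore from F.
Distance 1: reach A, E, G, H.
Found E.

Yes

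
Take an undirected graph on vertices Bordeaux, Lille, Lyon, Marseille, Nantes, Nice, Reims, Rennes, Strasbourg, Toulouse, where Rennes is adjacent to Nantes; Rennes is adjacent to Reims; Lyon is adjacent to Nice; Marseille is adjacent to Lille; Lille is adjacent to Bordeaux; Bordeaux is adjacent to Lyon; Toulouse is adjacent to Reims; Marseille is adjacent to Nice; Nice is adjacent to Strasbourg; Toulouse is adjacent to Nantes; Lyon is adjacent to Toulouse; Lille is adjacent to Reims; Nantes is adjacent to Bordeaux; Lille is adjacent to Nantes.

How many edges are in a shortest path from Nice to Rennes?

4

Distance 0: Nice.
Distance 1: Lyon, Marseille, Strasbourg.
Distance 2: Bordeaux, Lille, Toulouse.
Distance 3: Nantes, Reims.
Distance 4: Rennes — contains Rennes.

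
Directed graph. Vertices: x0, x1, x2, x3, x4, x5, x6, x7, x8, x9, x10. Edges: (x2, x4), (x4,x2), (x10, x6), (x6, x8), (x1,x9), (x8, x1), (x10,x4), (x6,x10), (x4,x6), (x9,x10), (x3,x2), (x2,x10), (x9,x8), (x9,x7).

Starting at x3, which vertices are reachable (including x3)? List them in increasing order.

Start at x3.
Its neighbours: x2.
Then their neighbours: x4, x10.
Then next layer: x6.
Then next layer: x8.
Then next layer: x1.
Then next layer: x9.
Then next layer: x7.
Nothing further is reachable.

x1, x2, x3, x4, x6, x7, x8, x9, x10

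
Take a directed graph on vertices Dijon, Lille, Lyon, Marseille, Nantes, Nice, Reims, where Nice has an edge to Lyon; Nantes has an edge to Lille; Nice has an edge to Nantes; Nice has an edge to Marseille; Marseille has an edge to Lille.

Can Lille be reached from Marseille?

Yes

Explore from Marseille.
Distance 1: reach Lille.
Found Lille.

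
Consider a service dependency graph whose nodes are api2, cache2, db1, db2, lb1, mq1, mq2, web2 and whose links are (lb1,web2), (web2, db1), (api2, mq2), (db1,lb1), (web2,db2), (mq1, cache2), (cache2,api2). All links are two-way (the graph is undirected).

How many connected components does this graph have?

2

From api2: component {api2, cache2, mq1, mq2}.
From db1: component {db1, db2, lb1, web2}.
That's 2 components.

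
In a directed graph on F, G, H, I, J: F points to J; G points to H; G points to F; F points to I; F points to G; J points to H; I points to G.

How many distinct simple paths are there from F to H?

3

F→G→H
F→I→G→H
F→J→H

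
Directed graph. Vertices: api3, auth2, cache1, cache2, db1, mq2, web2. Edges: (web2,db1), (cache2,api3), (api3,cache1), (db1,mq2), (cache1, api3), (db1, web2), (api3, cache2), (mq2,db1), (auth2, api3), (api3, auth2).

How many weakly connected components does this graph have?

From api3: component {api3, auth2, cache1, cache2}.
From db1: component {db1, mq2, web2}.
That's 2 components.

2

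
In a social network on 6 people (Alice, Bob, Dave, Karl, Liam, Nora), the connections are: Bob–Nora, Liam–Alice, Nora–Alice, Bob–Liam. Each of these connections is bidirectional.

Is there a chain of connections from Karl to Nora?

No

Karl has no edges, so nothing is reachable from it.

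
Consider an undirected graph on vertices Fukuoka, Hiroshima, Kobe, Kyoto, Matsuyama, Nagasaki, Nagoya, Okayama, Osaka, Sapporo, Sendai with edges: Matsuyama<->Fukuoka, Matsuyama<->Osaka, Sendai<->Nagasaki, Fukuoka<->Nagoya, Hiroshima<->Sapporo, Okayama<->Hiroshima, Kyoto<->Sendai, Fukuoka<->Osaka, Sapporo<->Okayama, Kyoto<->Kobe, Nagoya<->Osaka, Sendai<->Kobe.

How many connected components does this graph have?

3

From Fukuoka: component {Fukuoka, Matsuyama, Nagoya, Osaka}.
From Hiroshima: component {Hiroshima, Okayama, Sapporo}.
From Kobe: component {Kobe, Kyoto, Nagasaki, Sendai}.
That's 3 components.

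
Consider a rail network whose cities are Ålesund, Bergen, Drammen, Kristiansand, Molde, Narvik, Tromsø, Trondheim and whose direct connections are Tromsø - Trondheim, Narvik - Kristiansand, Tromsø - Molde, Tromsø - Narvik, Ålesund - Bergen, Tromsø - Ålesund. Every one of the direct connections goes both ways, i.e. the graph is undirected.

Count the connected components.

2

From Ålesund: component {Ålesund, Bergen, Kristiansand, Molde, Narvik, Tromsø, Trondheim}.
From Drammen: component {Drammen}.
That's 2 components.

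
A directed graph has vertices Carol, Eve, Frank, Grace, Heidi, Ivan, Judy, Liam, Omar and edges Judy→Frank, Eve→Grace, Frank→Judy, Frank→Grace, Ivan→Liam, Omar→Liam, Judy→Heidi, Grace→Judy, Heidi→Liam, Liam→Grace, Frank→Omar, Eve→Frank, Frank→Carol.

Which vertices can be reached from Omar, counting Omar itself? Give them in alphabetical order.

Start at Omar.
Its neighbours: Liam.
Then their neighbours: Grace.
Then next layer: Judy.
Then next layer: Frank, Heidi.
Then next layer: Carol.
Nothing further is reachable.

Carol, Frank, Grace, Heidi, Judy, Liam, Omar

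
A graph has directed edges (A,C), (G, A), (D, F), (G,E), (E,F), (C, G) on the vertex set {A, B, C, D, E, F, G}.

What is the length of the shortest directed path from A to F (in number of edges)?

4

Distance 0: A.
Distance 1: C.
Distance 2: G.
Distance 3: E.
Distance 4: F — contains F.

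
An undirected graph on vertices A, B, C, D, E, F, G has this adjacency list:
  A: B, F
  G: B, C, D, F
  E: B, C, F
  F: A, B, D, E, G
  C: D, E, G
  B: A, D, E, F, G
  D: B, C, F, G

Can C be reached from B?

Yes

Explore from B.
Distance 1: reach A, D, E, F, G.
Distance 2: reach C.
Found C.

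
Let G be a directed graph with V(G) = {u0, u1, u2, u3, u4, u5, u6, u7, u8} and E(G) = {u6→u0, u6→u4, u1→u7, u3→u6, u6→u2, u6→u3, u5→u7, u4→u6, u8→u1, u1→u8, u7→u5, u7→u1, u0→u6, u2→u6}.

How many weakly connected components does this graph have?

2

From u0: component {u0, u2, u3, u4, u6}.
From u1: component {u1, u5, u7, u8}.
That's 2 components.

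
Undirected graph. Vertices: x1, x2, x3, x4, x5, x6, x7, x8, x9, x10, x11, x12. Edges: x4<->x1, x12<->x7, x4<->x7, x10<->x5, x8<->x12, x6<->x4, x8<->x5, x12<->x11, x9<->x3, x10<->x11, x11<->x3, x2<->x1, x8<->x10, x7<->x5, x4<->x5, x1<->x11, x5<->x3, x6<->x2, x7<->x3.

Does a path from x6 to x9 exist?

Yes

Explore from x6.
Distance 1: reach x2, x4.
Distance 2: reach x1, x5, x7.
Distance 3: reach x3, x8, x10, x11, x12.
Distance 4: reach x9.
Found x9.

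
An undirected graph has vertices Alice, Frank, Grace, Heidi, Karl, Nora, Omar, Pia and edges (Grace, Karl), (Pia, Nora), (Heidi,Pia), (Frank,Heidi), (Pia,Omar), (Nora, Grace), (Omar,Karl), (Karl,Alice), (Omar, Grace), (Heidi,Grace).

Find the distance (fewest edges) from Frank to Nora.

Distance 0: Frank.
Distance 1: Heidi.
Distance 2: Grace, Pia.
Distance 3: Karl, Nora, Omar — contains Nora.

3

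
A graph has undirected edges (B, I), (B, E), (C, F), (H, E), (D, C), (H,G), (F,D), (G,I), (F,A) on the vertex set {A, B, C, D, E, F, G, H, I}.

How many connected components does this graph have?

2

From A: component {A, C, D, F}.
From B: component {B, E, G, H, I}.
That's 2 components.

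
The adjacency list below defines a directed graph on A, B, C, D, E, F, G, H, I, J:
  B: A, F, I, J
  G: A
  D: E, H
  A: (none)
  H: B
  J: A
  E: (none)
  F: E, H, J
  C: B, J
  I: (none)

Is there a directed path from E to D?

E has no outgoing edges, so nothing is reachable from it.

No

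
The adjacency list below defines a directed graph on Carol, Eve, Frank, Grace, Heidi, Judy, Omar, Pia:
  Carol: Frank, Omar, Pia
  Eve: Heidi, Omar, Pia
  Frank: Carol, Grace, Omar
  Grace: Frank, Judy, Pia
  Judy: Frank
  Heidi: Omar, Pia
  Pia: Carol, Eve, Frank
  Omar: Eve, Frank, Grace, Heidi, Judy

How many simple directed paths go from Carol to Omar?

7

Carol→Frank→Grace→Pia→Eve→Heidi→Omar
Carol→Frank→Grace→Pia→Eve→Omar
Carol→Frank→Omar
Carol→Omar
Carol→Pia→Eve→Heidi→Omar
Carol→Pia→Eve→Omar
Carol→Pia→Frank→Omar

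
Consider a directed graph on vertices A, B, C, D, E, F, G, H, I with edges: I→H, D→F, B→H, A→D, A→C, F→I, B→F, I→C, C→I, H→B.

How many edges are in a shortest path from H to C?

Distance 0: H.
Distance 1: B.
Distance 2: F.
Distance 3: I.
Distance 4: C — contains C.

4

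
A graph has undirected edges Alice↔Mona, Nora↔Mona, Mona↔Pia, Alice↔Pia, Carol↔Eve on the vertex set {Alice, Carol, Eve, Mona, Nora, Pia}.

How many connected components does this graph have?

From Alice: component {Alice, Mona, Nora, Pia}.
From Carol: component {Carol, Eve}.
That's 2 components.

2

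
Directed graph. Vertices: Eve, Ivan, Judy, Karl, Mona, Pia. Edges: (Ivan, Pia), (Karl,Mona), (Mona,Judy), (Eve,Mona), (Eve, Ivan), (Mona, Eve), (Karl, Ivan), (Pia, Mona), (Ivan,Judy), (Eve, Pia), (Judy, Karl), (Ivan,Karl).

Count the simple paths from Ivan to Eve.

Ivan→Judy→Karl→Mona→Eve
Ivan→Karl→Mona→Eve
Ivan→Pia→Mona→Eve

3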